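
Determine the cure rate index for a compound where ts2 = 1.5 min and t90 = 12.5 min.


CRI = 100 / (t90 - ts2)
= 100 / (12.5 - 1.5)
= 100 / 11.0
= 9.09 min^-1

9.09 min^-1


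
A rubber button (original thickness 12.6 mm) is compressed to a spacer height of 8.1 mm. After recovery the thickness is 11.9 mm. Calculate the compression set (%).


CS = (t0 - recovered) / (t0 - ts) * 100
= (12.6 - 11.9) / (12.6 - 8.1) * 100
= 0.7 / 4.5 * 100
= 15.6%

15.6%


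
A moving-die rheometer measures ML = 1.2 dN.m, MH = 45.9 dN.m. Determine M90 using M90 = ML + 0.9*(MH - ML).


M90 = ML + 0.9 * (MH - ML)
M90 = 1.2 + 0.9 * (45.9 - 1.2)
M90 = 1.2 + 0.9 * 44.7
M90 = 41.43 dN.m

41.43 dN.m


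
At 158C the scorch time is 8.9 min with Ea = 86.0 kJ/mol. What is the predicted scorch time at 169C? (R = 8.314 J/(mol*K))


Convert temperatures: T1 = 158 + 273.15 = 431.15 K, T2 = 169 + 273.15 = 442.15 K
ts2_new = 8.9 * exp(86000 / 8.314 * (1/442.15 - 1/431.15))
1/T2 - 1/T1 = -5.7703e-05
ts2_new = 4.9 min

4.9 min


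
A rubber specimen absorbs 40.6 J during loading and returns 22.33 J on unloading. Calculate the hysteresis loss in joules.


Hysteresis loss = loading - unloading
= 40.6 - 22.33
= 18.27 J

18.27 J


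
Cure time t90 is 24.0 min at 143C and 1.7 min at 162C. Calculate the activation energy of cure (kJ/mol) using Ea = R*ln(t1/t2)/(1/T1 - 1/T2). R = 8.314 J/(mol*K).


T1 = 416.15 K, T2 = 435.15 K
1/T1 - 1/T2 = 1.0492e-04
ln(t1/t2) = ln(24.0/1.7) = 2.6474
Ea = 8.314 * 2.6474 / 1.0492e-04 = 209782.4083 J/mol
Ea = 209.78 kJ/mol

209.78 kJ/mol


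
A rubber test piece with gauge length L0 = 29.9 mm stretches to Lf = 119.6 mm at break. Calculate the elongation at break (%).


Elongation = (Lf - L0) / L0 * 100
= (119.6 - 29.9) / 29.9 * 100
= 89.7 / 29.9 * 100
= 300.0%

300.0%


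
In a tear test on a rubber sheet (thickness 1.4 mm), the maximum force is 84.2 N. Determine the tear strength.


Tear strength = force / thickness
= 84.2 / 1.4
= 60.14 N/mm

60.14 N/mm


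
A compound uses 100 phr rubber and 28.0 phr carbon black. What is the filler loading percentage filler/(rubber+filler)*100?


Filler % = filler / (rubber + filler) * 100
= 28.0 / (100 + 28.0) * 100
= 28.0 / 128.0 * 100
= 21.88%

21.88%


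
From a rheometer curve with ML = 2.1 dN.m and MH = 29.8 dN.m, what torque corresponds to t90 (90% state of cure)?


M90 = ML + 0.9 * (MH - ML)
M90 = 2.1 + 0.9 * (29.8 - 2.1)
M90 = 2.1 + 0.9 * 27.7
M90 = 27.03 dN.m

27.03 dN.m


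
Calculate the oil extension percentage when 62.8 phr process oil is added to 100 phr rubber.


Oil % = oil / (100 + oil) * 100
= 62.8 / (100 + 62.8) * 100
= 62.8 / 162.8 * 100
= 38.57%

38.57%


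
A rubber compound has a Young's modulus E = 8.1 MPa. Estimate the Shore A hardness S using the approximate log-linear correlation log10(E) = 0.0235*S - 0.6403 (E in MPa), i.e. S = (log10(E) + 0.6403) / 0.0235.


log10(E) = 0.0235*S - 0.6403  =>  S = (log10(E) + 0.6403) / 0.0235
log10(8.1) = 0.908485
S = (0.908485 + 0.6403) / 0.0235 = 1.548785 / 0.0235
S = 65.9

Shore A = 65.9


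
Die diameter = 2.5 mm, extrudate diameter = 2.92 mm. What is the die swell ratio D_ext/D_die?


Die swell ratio = D_extrudate / D_die
= 2.92 / 2.5
= 1.168

Die swell = 1.168


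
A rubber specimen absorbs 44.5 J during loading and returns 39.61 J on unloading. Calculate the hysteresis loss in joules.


Hysteresis loss = loading - unloading
= 44.5 - 39.61
= 4.89 J

4.89 J


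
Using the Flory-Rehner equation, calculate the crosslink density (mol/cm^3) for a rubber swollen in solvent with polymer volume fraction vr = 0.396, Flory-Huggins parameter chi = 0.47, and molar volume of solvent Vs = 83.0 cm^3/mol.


ln(1 - vr) = ln(1 - 0.396) = -0.5042
Numerator = -((-0.5042) + 0.396 + 0.47 * 0.396^2) = 0.0345
Denominator = 83.0 * (0.396^(1/3) - 0.396/2) = 44.5164
nu = 0.0345 / 44.5164 = 7.7449e-04 mol/cm^3

7.7449e-04 mol/cm^3


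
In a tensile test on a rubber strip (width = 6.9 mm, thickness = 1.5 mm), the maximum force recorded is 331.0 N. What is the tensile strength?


Area = width * thickness = 6.9 * 1.5 = 10.35 mm^2
TS = force / area = 331.0 / 10.35 = 31.98 MPa

31.98 MPa


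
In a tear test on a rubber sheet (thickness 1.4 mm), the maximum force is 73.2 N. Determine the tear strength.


Tear strength = force / thickness
= 73.2 / 1.4
= 52.29 N/mm

52.29 N/mm


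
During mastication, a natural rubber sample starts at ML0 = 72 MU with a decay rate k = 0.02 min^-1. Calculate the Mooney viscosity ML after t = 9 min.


ML = ML0 * exp(-k * t)
ML = 72 * exp(-0.02 * 9)
ML = 72 * 0.8353
ML = 60.14 MU

60.14 MU


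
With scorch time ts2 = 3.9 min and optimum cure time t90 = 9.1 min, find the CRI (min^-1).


CRI = 100 / (t90 - ts2)
= 100 / (9.1 - 3.9)
= 100 / 5.2
= 19.23 min^-1

19.23 min^-1


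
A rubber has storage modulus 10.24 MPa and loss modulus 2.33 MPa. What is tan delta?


tan delta = E'' / E'
= 2.33 / 10.24
= 0.2275

tan delta = 0.2275


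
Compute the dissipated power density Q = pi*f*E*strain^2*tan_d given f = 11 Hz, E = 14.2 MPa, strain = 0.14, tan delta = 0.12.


Q = pi * f * E * strain^2 * tan_d
= pi * 11 * 14.2 * 0.14^2 * 0.12
= pi * 11 * 14.2 * 0.0196 * 0.12
= 1.1542

Q = 1.1542


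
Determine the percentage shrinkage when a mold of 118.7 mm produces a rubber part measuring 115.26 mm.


Shrinkage = (mold - part) / mold * 100
= (118.7 - 115.26) / 118.7 * 100
= 3.44 / 118.7 * 100
= 2.9%

2.9%


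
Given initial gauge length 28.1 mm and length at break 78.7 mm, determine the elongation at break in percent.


Elongation = (Lf - L0) / L0 * 100
= (78.7 - 28.1) / 28.1 * 100
= 50.6 / 28.1 * 100
= 180.1%

180.1%


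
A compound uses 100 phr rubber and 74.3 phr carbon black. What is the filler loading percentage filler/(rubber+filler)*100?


Filler % = filler / (rubber + filler) * 100
= 74.3 / (100 + 74.3) * 100
= 74.3 / 174.3 * 100
= 42.63%

42.63%


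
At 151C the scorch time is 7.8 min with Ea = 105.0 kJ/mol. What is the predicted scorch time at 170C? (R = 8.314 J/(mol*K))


Convert temperatures: T1 = 151 + 273.15 = 424.15 K, T2 = 170 + 273.15 = 443.15 K
ts2_new = 7.8 * exp(105000 / 8.314 * (1/443.15 - 1/424.15))
1/T2 - 1/T1 = -1.0108e-04
ts2_new = 2.18 min

2.18 min


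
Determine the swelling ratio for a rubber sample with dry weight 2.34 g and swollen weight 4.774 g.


Q = W_swollen / W_dry
Q = 4.774 / 2.34
Q = 2.04

Q = 2.04


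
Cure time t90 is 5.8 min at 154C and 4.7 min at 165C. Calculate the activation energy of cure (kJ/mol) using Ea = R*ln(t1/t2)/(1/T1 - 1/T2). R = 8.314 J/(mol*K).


T1 = 427.15 K, T2 = 438.15 K
1/T1 - 1/T2 = 5.8775e-05
ln(t1/t2) = ln(5.8/4.7) = 0.2103
Ea = 8.314 * 0.2103 / 5.8775e-05 = 29747.4918 J/mol
Ea = 29.75 kJ/mol

29.75 kJ/mol


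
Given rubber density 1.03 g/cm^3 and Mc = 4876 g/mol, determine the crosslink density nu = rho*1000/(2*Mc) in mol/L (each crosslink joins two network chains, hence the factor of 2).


nu = rho * 1000 / (2 * Mc)
nu = 1.03 * 1000 / (2 * 4876)
nu = 1030.0 / 9752
nu = 0.1056 mol/L

0.1056 mol/L


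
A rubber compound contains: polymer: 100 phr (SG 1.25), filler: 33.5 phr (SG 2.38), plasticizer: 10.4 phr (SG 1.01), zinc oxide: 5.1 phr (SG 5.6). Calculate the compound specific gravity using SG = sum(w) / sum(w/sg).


Sum of weights = 149.0
Volume contributions:
  polymer: 100/1.25 = 80.0000
  filler: 33.5/2.38 = 14.0756
  plasticizer: 10.4/1.01 = 10.2970
  zinc oxide: 5.1/5.6 = 0.9107
Sum of volumes = 105.2834
SG = 149.0 / 105.2834 = 1.415

SG = 1.415


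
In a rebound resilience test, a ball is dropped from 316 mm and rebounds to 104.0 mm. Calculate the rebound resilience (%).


Resilience = h_rebound / h_drop * 100
= 104.0 / 316 * 100
= 32.9%

32.9%


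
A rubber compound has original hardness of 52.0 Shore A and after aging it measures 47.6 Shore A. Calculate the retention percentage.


Retention = aged / original * 100
= 47.6 / 52.0 * 100
= 91.5%

91.5%


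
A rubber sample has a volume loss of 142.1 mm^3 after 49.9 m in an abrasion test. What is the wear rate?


Rate = volume_loss / distance
= 142.1 / 49.9
= 2.848 mm^3/m

2.848 mm^3/m


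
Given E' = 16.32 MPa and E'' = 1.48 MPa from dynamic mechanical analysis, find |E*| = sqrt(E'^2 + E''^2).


|E*| = sqrt(E'^2 + E''^2)
= sqrt(16.32^2 + 1.48^2)
= sqrt(266.3424 + 2.1904)
= 16.387 MPa

16.387 MPa


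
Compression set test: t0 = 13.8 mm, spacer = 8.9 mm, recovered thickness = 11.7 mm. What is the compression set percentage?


CS = (t0 - recovered) / (t0 - ts) * 100
= (13.8 - 11.7) / (13.8 - 8.9) * 100
= 2.1 / 4.9 * 100
= 42.9%

42.9%


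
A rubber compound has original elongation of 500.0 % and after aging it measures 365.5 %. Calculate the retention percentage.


Retention = aged / original * 100
= 365.5 / 500.0 * 100
= 73.1%

73.1%


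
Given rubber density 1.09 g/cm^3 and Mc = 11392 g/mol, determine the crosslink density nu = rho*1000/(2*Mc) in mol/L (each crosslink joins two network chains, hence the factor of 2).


nu = rho * 1000 / (2 * Mc)
nu = 1.09 * 1000 / (2 * 11392)
nu = 1090.0 / 22784
nu = 0.0478 mol/L

0.0478 mol/L


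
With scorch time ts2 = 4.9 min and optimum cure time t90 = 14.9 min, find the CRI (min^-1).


CRI = 100 / (t90 - ts2)
= 100 / (14.9 - 4.9)
= 100 / 10.0
= 10.0 min^-1

10.0 min^-1


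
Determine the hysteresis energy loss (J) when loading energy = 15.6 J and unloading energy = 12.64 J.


Hysteresis loss = loading - unloading
= 15.6 - 12.64
= 2.96 J

2.96 J


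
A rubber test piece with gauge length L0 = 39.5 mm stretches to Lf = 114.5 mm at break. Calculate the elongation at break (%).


Elongation = (Lf - L0) / L0 * 100
= (114.5 - 39.5) / 39.5 * 100
= 75.0 / 39.5 * 100
= 189.9%

189.9%


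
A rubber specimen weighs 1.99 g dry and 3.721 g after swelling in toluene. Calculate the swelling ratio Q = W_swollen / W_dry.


Q = W_swollen / W_dry
Q = 3.721 / 1.99
Q = 1.87

Q = 1.87


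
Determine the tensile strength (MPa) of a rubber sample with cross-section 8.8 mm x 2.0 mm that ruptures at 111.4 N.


Area = width * thickness = 8.8 * 2.0 = 17.6 mm^2
TS = force / area = 111.4 / 17.6 = 6.33 MPa

6.33 MPa


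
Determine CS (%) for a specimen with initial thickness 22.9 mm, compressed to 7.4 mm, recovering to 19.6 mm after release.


CS = (t0 - recovered) / (t0 - ts) * 100
= (22.9 - 19.6) / (22.9 - 7.4) * 100
= 3.3 / 15.5 * 100
= 21.3%

21.3%


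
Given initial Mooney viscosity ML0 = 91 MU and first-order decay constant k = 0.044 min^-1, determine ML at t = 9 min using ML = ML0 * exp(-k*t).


ML = ML0 * exp(-k * t)
ML = 91 * exp(-0.044 * 9)
ML = 91 * 0.6730
ML = 61.24 MU

61.24 MU


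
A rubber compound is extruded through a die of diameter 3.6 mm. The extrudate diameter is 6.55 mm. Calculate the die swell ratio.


Die swell ratio = D_extrudate / D_die
= 6.55 / 3.6
= 1.819

Die swell = 1.819


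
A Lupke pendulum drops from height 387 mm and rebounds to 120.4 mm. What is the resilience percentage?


Resilience = h_rebound / h_drop * 100
= 120.4 / 387 * 100
= 31.1%

31.1%


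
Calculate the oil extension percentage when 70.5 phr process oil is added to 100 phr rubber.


Oil % = oil / (100 + oil) * 100
= 70.5 / (100 + 70.5) * 100
= 70.5 / 170.5 * 100
= 41.35%

41.35%


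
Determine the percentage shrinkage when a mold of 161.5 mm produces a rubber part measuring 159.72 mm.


Shrinkage = (mold - part) / mold * 100
= (161.5 - 159.72) / 161.5 * 100
= 1.78 / 161.5 * 100
= 1.1%

1.1%


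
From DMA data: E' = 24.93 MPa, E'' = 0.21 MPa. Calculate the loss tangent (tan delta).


tan delta = E'' / E'
= 0.21 / 24.93
= 0.0084

tan delta = 0.0084


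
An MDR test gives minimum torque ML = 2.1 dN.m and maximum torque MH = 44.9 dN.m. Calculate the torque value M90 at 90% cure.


M90 = ML + 0.9 * (MH - ML)
M90 = 2.1 + 0.9 * (44.9 - 2.1)
M90 = 2.1 + 0.9 * 42.8
M90 = 40.62 dN.m

40.62 dN.m


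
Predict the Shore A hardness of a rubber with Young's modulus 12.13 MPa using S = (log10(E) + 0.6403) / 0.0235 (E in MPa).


log10(E) = 0.0235*S - 0.6403  =>  S = (log10(E) + 0.6403) / 0.0235
log10(12.13) = 1.083861
S = (1.083861 + 0.6403) / 0.0235 = 1.724161 / 0.0235
S = 73.4

Shore A = 73.4


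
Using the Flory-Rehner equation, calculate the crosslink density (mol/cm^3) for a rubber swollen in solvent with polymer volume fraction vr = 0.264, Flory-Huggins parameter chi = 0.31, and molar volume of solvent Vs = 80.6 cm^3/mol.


ln(1 - vr) = ln(1 - 0.264) = -0.3065
Numerator = -((-0.3065) + 0.264 + 0.31 * 0.264^2) = 0.0209
Denominator = 80.6 * (0.264^(1/3) - 0.264/2) = 41.0663
nu = 0.0209 / 41.0663 = 5.0941e-04 mol/cm^3

5.0941e-04 mol/cm^3


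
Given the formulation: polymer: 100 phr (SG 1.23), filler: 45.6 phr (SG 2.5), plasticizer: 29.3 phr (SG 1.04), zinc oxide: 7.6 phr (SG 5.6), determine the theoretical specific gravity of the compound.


Sum of weights = 182.5
Volume contributions:
  polymer: 100/1.23 = 81.3008
  filler: 45.6/2.5 = 18.2400
  plasticizer: 29.3/1.04 = 28.1731
  zinc oxide: 7.6/5.6 = 1.3571
Sum of volumes = 129.0710
SG = 182.5 / 129.0710 = 1.414

SG = 1.414


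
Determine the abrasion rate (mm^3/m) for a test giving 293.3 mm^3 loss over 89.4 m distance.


Rate = volume_loss / distance
= 293.3 / 89.4
= 3.281 mm^3/m

3.281 mm^3/m


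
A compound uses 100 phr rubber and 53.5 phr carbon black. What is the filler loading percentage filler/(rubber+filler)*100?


Filler % = filler / (rubber + filler) * 100
= 53.5 / (100 + 53.5) * 100
= 53.5 / 153.5 * 100
= 34.85%

34.85%


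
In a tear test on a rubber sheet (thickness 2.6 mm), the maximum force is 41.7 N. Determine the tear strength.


Tear strength = force / thickness
= 41.7 / 2.6
= 16.04 N/mm

16.04 N/mm


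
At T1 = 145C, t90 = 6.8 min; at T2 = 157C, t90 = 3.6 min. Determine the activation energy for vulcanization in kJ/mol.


T1 = 418.15 K, T2 = 430.15 K
1/T1 - 1/T2 = 6.6716e-05
ln(t1/t2) = ln(6.8/3.6) = 0.6360
Ea = 8.314 * 0.6360 / 6.6716e-05 = 79255.6528 J/mol
Ea = 79.26 kJ/mol

79.26 kJ/mol


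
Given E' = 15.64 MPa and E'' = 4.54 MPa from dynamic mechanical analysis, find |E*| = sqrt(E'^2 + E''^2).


|E*| = sqrt(E'^2 + E''^2)
= sqrt(15.64^2 + 4.54^2)
= sqrt(244.6096 + 20.6116)
= 16.286 MPa

16.286 MPa


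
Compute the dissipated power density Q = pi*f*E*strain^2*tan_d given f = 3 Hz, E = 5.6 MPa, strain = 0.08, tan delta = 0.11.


Q = pi * f * E * strain^2 * tan_d
= pi * 3 * 5.6 * 0.08^2 * 0.11
= pi * 3 * 5.6 * 0.0064 * 0.11
= 0.0372

Q = 0.0372


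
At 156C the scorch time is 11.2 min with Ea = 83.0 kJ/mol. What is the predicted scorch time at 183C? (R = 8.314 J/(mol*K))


Convert temperatures: T1 = 156 + 273.15 = 429.15 K, T2 = 183 + 273.15 = 456.15 K
ts2_new = 11.2 * exp(83000 / 8.314 * (1/456.15 - 1/429.15))
1/T2 - 1/T1 = -1.3793e-04
ts2_new = 2.83 min

2.83 min


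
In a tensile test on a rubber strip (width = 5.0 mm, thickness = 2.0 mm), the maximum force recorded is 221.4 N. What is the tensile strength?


Area = width * thickness = 5.0 * 2.0 = 10.0 mm^2
TS = force / area = 221.4 / 10.0 = 22.14 MPa

22.14 MPa


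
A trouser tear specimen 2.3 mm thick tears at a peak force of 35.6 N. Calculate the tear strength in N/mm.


Tear strength = force / thickness
= 35.6 / 2.3
= 15.48 N/mm

15.48 N/mm


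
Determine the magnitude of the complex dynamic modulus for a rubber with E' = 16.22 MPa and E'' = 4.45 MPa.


|E*| = sqrt(E'^2 + E''^2)
= sqrt(16.22^2 + 4.45^2)
= sqrt(263.0884 + 19.8025)
= 16.819 MPa

16.819 MPa


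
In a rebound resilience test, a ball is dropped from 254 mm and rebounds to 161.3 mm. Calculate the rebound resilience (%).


Resilience = h_rebound / h_drop * 100
= 161.3 / 254 * 100
= 63.5%

63.5%


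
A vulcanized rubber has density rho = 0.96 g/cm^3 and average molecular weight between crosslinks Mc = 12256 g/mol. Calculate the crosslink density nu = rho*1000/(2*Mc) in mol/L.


nu = rho * 1000 / (2 * Mc)
nu = 0.96 * 1000 / (2 * 12256)
nu = 960.0 / 24512
nu = 0.0392 mol/L

0.0392 mol/L


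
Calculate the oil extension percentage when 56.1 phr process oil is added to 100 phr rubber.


Oil % = oil / (100 + oil) * 100
= 56.1 / (100 + 56.1) * 100
= 56.1 / 156.1 * 100
= 35.94%

35.94%


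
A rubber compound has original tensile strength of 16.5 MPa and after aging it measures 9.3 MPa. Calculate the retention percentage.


Retention = aged / original * 100
= 9.3 / 16.5 * 100
= 56.4%

56.4%


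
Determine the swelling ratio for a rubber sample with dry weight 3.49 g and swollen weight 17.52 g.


Q = W_swollen / W_dry
Q = 17.52 / 3.49
Q = 5.02

Q = 5.02


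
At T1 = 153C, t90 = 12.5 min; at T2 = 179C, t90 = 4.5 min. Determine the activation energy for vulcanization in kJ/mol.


T1 = 426.15 K, T2 = 452.15 K
1/T1 - 1/T2 = 1.3494e-04
ln(t1/t2) = ln(12.5/4.5) = 1.0217
Ea = 8.314 * 1.0217 / 1.3494e-04 = 62948.3527 J/mol
Ea = 62.95 kJ/mol

62.95 kJ/mol


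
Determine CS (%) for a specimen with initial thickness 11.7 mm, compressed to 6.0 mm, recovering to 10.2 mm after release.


CS = (t0 - recovered) / (t0 - ts) * 100
= (11.7 - 10.2) / (11.7 - 6.0) * 100
= 1.5 / 5.7 * 100
= 26.3%

26.3%


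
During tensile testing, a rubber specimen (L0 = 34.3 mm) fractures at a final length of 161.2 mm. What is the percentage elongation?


Elongation = (Lf - L0) / L0 * 100
= (161.2 - 34.3) / 34.3 * 100
= 126.9 / 34.3 * 100
= 370.0%

370.0%


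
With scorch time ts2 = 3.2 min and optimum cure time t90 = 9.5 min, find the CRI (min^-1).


CRI = 100 / (t90 - ts2)
= 100 / (9.5 - 3.2)
= 100 / 6.3
= 15.87 min^-1

15.87 min^-1


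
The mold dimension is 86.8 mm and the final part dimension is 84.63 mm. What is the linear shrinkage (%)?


Shrinkage = (mold - part) / mold * 100
= (86.8 - 84.63) / 86.8 * 100
= 2.17 / 86.8 * 100
= 2.5%

2.5%


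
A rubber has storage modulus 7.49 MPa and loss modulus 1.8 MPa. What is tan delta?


tan delta = E'' / E'
= 1.8 / 7.49
= 0.2403

tan delta = 0.2403


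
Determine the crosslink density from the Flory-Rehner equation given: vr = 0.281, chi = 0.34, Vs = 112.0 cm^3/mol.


ln(1 - vr) = ln(1 - 0.281) = -0.3299
Numerator = -((-0.3299) + 0.281 + 0.34 * 0.281^2) = 0.0220
Denominator = 112.0 * (0.281^(1/3) - 0.281/2) = 57.6230
nu = 0.0220 / 57.6230 = 3.8261e-04 mol/cm^3

3.8261e-04 mol/cm^3


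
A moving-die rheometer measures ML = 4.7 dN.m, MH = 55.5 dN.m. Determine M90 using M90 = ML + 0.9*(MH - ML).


M90 = ML + 0.9 * (MH - ML)
M90 = 4.7 + 0.9 * (55.5 - 4.7)
M90 = 4.7 + 0.9 * 50.8
M90 = 50.42 dN.m

50.42 dN.m


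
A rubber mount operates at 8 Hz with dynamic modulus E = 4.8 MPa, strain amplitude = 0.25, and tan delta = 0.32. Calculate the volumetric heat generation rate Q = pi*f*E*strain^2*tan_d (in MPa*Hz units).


Q = pi * f * E * strain^2 * tan_d
= pi * 8 * 4.8 * 0.25^2 * 0.32
= pi * 8 * 4.8 * 0.0625 * 0.32
= 2.4127

Q = 2.4127


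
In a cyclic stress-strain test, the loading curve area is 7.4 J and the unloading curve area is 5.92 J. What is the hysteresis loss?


Hysteresis loss = loading - unloading
= 7.4 - 5.92
= 1.48 J

1.48 J


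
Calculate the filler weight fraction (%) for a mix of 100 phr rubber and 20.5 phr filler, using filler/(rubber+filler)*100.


Filler % = filler / (rubber + filler) * 100
= 20.5 / (100 + 20.5) * 100
= 20.5 / 120.5 * 100
= 17.01%

17.01%


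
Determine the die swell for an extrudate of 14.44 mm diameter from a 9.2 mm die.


Die swell ratio = D_extrudate / D_die
= 14.44 / 9.2
= 1.57

Die swell = 1.57


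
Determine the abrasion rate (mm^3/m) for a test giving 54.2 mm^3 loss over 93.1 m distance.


Rate = volume_loss / distance
= 54.2 / 93.1
= 0.582 mm^3/m

0.582 mm^3/m


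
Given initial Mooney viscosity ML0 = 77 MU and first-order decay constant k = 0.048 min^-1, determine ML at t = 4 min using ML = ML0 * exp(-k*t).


ML = ML0 * exp(-k * t)
ML = 77 * exp(-0.048 * 4)
ML = 77 * 0.8253
ML = 63.55 MU

63.55 MU


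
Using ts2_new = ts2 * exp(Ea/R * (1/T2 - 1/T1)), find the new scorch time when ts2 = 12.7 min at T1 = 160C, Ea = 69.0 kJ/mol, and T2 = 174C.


Convert temperatures: T1 = 160 + 273.15 = 433.15 K, T2 = 174 + 273.15 = 447.15 K
ts2_new = 12.7 * exp(69000 / 8.314 * (1/447.15 - 1/433.15))
1/T2 - 1/T1 = -7.2283e-05
ts2_new = 6.97 min

6.97 min


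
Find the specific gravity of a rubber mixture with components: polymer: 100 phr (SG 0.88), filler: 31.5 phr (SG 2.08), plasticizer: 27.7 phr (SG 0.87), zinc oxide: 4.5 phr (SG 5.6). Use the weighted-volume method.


Sum of weights = 163.7
Volume contributions:
  polymer: 100/0.88 = 113.6364
  filler: 31.5/2.08 = 15.1442
  plasticizer: 27.7/0.87 = 31.8391
  zinc oxide: 4.5/5.6 = 0.8036
Sum of volumes = 161.4232
SG = 163.7 / 161.4232 = 1.014

SG = 1.014


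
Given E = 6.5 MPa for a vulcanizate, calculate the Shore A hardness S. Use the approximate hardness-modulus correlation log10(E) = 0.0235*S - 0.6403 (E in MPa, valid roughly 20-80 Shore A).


log10(E) = 0.0235*S - 0.6403  =>  S = (log10(E) + 0.6403) / 0.0235
log10(6.5) = 0.812913
S = (0.812913 + 0.6403) / 0.0235 = 1.453213 / 0.0235
S = 61.8

Shore A = 61.8


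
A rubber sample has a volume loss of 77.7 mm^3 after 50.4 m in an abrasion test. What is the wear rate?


Rate = volume_loss / distance
= 77.7 / 50.4
= 1.542 mm^3/m

1.542 mm^3/m


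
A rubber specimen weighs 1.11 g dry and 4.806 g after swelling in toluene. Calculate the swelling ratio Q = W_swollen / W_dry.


Q = W_swollen / W_dry
Q = 4.806 / 1.11
Q = 4.33

Q = 4.33


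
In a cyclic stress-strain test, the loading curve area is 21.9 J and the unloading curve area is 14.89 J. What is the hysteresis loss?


Hysteresis loss = loading - unloading
= 21.9 - 14.89
= 7.01 J

7.01 J


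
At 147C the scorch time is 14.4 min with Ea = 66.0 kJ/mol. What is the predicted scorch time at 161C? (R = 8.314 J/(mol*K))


Convert temperatures: T1 = 147 + 273.15 = 420.15 K, T2 = 161 + 273.15 = 434.15 K
ts2_new = 14.4 * exp(66000 / 8.314 * (1/434.15 - 1/420.15))
1/T2 - 1/T1 = -7.6751e-05
ts2_new = 7.83 min

7.83 min


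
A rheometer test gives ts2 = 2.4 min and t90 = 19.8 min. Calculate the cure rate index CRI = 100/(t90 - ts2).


CRI = 100 / (t90 - ts2)
= 100 / (19.8 - 2.4)
= 100 / 17.4
= 5.75 min^-1

5.75 min^-1


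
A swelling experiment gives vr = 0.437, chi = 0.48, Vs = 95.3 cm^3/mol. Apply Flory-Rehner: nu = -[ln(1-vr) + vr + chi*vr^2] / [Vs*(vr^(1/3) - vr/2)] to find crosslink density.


ln(1 - vr) = ln(1 - 0.437) = -0.5745
Numerator = -((-0.5745) + 0.437 + 0.48 * 0.437^2) = 0.0458
Denominator = 95.3 * (0.437^(1/3) - 0.437/2) = 51.4961
nu = 0.0458 / 51.4961 = 8.8959e-04 mol/cm^3

8.8959e-04 mol/cm^3


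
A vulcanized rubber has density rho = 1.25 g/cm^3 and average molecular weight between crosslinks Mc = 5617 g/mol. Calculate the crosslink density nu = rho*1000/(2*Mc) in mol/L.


nu = rho * 1000 / (2 * Mc)
nu = 1.25 * 1000 / (2 * 5617)
nu = 1250.0 / 11234
nu = 0.1113 mol/L

0.1113 mol/L


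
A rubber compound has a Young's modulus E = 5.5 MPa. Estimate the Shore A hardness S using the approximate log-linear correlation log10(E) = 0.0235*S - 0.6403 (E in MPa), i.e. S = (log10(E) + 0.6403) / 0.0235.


log10(E) = 0.0235*S - 0.6403  =>  S = (log10(E) + 0.6403) / 0.0235
log10(5.5) = 0.740363
S = (0.740363 + 0.6403) / 0.0235 = 1.380663 / 0.0235
S = 58.8

Shore A = 58.8


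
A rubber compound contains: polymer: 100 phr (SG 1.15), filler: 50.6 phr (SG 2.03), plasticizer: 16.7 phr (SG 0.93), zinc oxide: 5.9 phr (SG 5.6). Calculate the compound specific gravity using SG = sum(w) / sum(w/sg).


Sum of weights = 173.2
Volume contributions:
  polymer: 100/1.15 = 86.9565
  filler: 50.6/2.03 = 24.9261
  plasticizer: 16.7/0.93 = 17.9570
  zinc oxide: 5.9/5.6 = 1.0536
Sum of volumes = 130.8932
SG = 173.2 / 130.8932 = 1.323

SG = 1.323


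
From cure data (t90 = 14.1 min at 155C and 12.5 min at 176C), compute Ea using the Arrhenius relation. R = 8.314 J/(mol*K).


T1 = 428.15 K, T2 = 449.15 K
1/T1 - 1/T2 = 1.0920e-04
ln(t1/t2) = ln(14.1/12.5) = 0.1204
Ea = 8.314 * 0.1204 / 1.0920e-04 = 9170.0354 J/mol
Ea = 9.17 kJ/mol

9.17 kJ/mol


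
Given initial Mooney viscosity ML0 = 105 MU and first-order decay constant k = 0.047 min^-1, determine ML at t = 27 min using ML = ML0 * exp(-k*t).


ML = ML0 * exp(-k * t)
ML = 105 * exp(-0.047 * 27)
ML = 105 * 0.2811
ML = 29.52 MU

29.52 MU


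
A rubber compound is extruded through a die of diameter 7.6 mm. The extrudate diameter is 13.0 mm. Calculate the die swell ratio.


Die swell ratio = D_extrudate / D_die
= 13.0 / 7.6
= 1.711

Die swell = 1.711


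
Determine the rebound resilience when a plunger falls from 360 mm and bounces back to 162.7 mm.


Resilience = h_rebound / h_drop * 100
= 162.7 / 360 * 100
= 45.2%

45.2%


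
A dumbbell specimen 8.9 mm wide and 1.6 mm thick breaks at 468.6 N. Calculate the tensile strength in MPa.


Area = width * thickness = 8.9 * 1.6 = 14.24 mm^2
TS = force / area = 468.6 / 14.24 = 32.91 MPa

32.91 MPa


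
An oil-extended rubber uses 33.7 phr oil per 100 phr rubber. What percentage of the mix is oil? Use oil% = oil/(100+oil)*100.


Oil % = oil / (100 + oil) * 100
= 33.7 / (100 + 33.7) * 100
= 33.7 / 133.7 * 100
= 25.21%

25.21%


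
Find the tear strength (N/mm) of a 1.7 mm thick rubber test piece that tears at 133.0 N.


Tear strength = force / thickness
= 133.0 / 1.7
= 78.24 N/mm

78.24 N/mm


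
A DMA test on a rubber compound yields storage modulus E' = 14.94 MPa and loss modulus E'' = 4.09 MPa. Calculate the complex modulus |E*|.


|E*| = sqrt(E'^2 + E''^2)
= sqrt(14.94^2 + 4.09^2)
= sqrt(223.2036 + 16.7281)
= 15.49 MPa

15.49 MPa


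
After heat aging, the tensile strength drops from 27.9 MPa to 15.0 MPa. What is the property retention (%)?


Retention = aged / original * 100
= 15.0 / 27.9 * 100
= 53.8%

53.8%


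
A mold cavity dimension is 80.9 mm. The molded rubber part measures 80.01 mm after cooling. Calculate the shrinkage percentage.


Shrinkage = (mold - part) / mold * 100
= (80.9 - 80.01) / 80.9 * 100
= 0.89 / 80.9 * 100
= 1.1%

1.1%


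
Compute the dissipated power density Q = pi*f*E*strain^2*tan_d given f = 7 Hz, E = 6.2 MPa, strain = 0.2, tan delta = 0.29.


Q = pi * f * E * strain^2 * tan_d
= pi * 7 * 6.2 * 0.2^2 * 0.29
= pi * 7 * 6.2 * 0.0400 * 0.29
= 1.5816

Q = 1.5816


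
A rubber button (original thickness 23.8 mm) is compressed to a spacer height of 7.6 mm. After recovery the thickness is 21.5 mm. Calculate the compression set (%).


CS = (t0 - recovered) / (t0 - ts) * 100
= (23.8 - 21.5) / (23.8 - 7.6) * 100
= 2.3 / 16.2 * 100
= 14.2%

14.2%


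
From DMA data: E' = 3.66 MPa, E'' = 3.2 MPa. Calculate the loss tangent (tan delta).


tan delta = E'' / E'
= 3.2 / 3.66
= 0.8743

tan delta = 0.8743


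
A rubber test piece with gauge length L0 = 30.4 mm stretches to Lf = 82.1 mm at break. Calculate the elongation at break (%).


Elongation = (Lf - L0) / L0 * 100
= (82.1 - 30.4) / 30.4 * 100
= 51.7 / 30.4 * 100
= 170.1%

170.1%


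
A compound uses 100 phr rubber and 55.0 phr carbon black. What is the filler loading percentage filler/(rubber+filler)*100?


Filler % = filler / (rubber + filler) * 100
= 55.0 / (100 + 55.0) * 100
= 55.0 / 155.0 * 100
= 35.48%

35.48%


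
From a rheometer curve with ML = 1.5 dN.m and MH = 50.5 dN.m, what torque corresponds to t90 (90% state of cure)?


M90 = ML + 0.9 * (MH - ML)
M90 = 1.5 + 0.9 * (50.5 - 1.5)
M90 = 1.5 + 0.9 * 49.0
M90 = 45.6 dN.m

45.6 dN.m


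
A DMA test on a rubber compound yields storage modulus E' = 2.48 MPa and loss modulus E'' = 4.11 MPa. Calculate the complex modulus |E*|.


|E*| = sqrt(E'^2 + E''^2)
= sqrt(2.48^2 + 4.11^2)
= sqrt(6.1504 + 16.8921)
= 4.8 MPa

4.8 MPa


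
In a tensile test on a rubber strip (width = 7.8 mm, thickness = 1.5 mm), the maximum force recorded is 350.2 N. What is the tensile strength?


Area = width * thickness = 7.8 * 1.5 = 11.7 mm^2
TS = force / area = 350.2 / 11.7 = 29.93 MPa

29.93 MPa


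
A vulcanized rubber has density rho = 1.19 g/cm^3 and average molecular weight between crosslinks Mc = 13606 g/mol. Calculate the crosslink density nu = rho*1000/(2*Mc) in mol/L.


nu = rho * 1000 / (2 * Mc)
nu = 1.19 * 1000 / (2 * 13606)
nu = 1190.0 / 27212
nu = 0.0437 mol/L

0.0437 mol/L


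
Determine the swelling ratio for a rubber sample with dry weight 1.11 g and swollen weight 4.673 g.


Q = W_swollen / W_dry
Q = 4.673 / 1.11
Q = 4.21

Q = 4.21


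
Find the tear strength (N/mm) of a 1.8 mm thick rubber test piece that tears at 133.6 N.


Tear strength = force / thickness
= 133.6 / 1.8
= 74.22 N/mm

74.22 N/mm


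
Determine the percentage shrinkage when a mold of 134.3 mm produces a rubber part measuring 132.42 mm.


Shrinkage = (mold - part) / mold * 100
= (134.3 - 132.42) / 134.3 * 100
= 1.88 / 134.3 * 100
= 1.4%

1.4%


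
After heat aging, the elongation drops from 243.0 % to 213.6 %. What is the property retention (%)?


Retention = aged / original * 100
= 213.6 / 243.0 * 100
= 87.9%

87.9%


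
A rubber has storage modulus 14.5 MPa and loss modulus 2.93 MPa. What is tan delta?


tan delta = E'' / E'
= 2.93 / 14.5
= 0.2021

tan delta = 0.2021


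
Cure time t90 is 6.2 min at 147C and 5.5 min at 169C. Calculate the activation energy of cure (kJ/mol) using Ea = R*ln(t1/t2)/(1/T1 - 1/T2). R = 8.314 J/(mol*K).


T1 = 420.15 K, T2 = 442.15 K
1/T1 - 1/T2 = 1.1843e-04
ln(t1/t2) = ln(6.2/5.5) = 0.1198
Ea = 8.314 * 0.1198 / 1.1843e-04 = 8410.5133 J/mol
Ea = 8.41 kJ/mol

8.41 kJ/mol


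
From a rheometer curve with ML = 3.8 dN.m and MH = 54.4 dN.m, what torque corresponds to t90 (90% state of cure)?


M90 = ML + 0.9 * (MH - ML)
M90 = 3.8 + 0.9 * (54.4 - 3.8)
M90 = 3.8 + 0.9 * 50.6
M90 = 49.34 dN.m

49.34 dN.m


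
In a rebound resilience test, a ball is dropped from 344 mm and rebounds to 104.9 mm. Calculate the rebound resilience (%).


Resilience = h_rebound / h_drop * 100
= 104.9 / 344 * 100
= 30.5%

30.5%


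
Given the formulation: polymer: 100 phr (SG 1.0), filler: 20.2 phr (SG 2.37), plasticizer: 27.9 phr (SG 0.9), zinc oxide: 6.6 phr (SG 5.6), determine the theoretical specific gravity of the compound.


Sum of weights = 154.7
Volume contributions:
  polymer: 100/1.0 = 100.0000
  filler: 20.2/2.37 = 8.5232
  plasticizer: 27.9/0.9 = 31.0000
  zinc oxide: 6.6/5.6 = 1.1786
Sum of volumes = 140.7018
SG = 154.7 / 140.7018 = 1.099

SG = 1.099


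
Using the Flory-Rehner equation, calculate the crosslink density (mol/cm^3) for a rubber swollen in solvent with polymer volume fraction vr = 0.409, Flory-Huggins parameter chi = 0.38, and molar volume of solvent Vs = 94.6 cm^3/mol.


ln(1 - vr) = ln(1 - 0.409) = -0.5259
Numerator = -((-0.5259) + 0.409 + 0.38 * 0.409^2) = 0.0534
Denominator = 94.6 * (0.409^(1/3) - 0.409/2) = 50.8751
nu = 0.0534 / 50.8751 = 0.0010 mol/cm^3

0.0010 mol/cm^3


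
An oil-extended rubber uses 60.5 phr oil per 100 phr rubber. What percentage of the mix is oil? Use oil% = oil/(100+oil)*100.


Oil % = oil / (100 + oil) * 100
= 60.5 / (100 + 60.5) * 100
= 60.5 / 160.5 * 100
= 37.69%

37.69%


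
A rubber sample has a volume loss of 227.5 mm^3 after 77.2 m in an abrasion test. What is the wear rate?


Rate = volume_loss / distance
= 227.5 / 77.2
= 2.947 mm^3/m

2.947 mm^3/m


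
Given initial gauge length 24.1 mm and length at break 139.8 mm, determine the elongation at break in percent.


Elongation = (Lf - L0) / L0 * 100
= (139.8 - 24.1) / 24.1 * 100
= 115.7 / 24.1 * 100
= 480.1%

480.1%


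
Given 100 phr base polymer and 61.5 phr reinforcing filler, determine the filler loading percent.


Filler % = filler / (rubber + filler) * 100
= 61.5 / (100 + 61.5) * 100
= 61.5 / 161.5 * 100
= 38.08%

38.08%


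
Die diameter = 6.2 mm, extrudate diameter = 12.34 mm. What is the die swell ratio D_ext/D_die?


Die swell ratio = D_extrudate / D_die
= 12.34 / 6.2
= 1.99

Die swell = 1.99


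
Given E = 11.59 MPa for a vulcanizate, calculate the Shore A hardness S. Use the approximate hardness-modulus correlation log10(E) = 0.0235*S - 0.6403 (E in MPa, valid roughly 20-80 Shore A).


log10(E) = 0.0235*S - 0.6403  =>  S = (log10(E) + 0.6403) / 0.0235
log10(11.59) = 1.064083
S = (1.064083 + 0.6403) / 0.0235 = 1.704383 / 0.0235
S = 72.5

Shore A = 72.5


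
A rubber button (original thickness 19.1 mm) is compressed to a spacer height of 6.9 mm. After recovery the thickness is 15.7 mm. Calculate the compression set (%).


CS = (t0 - recovered) / (t0 - ts) * 100
= (19.1 - 15.7) / (19.1 - 6.9) * 100
= 3.4 / 12.2 * 100
= 27.9%

27.9%


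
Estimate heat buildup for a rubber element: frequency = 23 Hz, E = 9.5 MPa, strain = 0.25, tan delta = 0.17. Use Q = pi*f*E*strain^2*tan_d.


Q = pi * f * E * strain^2 * tan_d
= pi * 23 * 9.5 * 0.25^2 * 0.17
= pi * 23 * 9.5 * 0.0625 * 0.17
= 7.2934

Q = 7.2934


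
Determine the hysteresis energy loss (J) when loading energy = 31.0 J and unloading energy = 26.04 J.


Hysteresis loss = loading - unloading
= 31.0 - 26.04
= 4.96 J

4.96 J


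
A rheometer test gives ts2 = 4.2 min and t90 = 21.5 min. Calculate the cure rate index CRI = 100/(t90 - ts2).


CRI = 100 / (t90 - ts2)
= 100 / (21.5 - 4.2)
= 100 / 17.3
= 5.78 min^-1

5.78 min^-1


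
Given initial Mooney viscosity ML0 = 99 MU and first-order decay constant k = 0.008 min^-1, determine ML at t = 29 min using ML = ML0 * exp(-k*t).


ML = ML0 * exp(-k * t)
ML = 99 * exp(-0.008 * 29)
ML = 99 * 0.7929
ML = 78.5 MU

78.5 MU


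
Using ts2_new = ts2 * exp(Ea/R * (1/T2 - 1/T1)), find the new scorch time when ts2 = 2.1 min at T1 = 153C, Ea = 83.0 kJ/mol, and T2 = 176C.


Convert temperatures: T1 = 153 + 273.15 = 426.15 K, T2 = 176 + 273.15 = 449.15 K
ts2_new = 2.1 * exp(83000 / 8.314 * (1/449.15 - 1/426.15))
1/T2 - 1/T1 = -1.2016e-04
ts2_new = 0.63 min

0.63 min


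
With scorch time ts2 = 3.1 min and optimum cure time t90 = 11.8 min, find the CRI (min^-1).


CRI = 100 / (t90 - ts2)
= 100 / (11.8 - 3.1)
= 100 / 8.7
= 11.49 min^-1

11.49 min^-1


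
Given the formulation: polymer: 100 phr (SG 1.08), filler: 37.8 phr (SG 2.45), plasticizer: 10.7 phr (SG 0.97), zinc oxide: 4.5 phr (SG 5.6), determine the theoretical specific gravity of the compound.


Sum of weights = 153.0
Volume contributions:
  polymer: 100/1.08 = 92.5926
  filler: 37.8/2.45 = 15.4286
  plasticizer: 10.7/0.97 = 11.0309
  zinc oxide: 4.5/5.6 = 0.8036
Sum of volumes = 119.8557
SG = 153.0 / 119.8557 = 1.277

SG = 1.277


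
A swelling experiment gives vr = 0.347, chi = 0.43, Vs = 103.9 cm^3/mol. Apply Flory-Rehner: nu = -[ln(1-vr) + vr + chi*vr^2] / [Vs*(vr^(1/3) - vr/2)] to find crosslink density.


ln(1 - vr) = ln(1 - 0.347) = -0.4262
Numerator = -((-0.4262) + 0.347 + 0.43 * 0.347^2) = 0.0274
Denominator = 103.9 * (0.347^(1/3) - 0.347/2) = 54.9850
nu = 0.0274 / 54.9850 = 4.9836e-04 mol/cm^3

4.9836e-04 mol/cm^3


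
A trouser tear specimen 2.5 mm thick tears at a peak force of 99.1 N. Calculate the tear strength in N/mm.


Tear strength = force / thickness
= 99.1 / 2.5
= 39.64 N/mm

39.64 N/mm


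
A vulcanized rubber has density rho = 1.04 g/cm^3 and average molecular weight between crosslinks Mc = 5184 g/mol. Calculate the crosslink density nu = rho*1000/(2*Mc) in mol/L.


nu = rho * 1000 / (2 * Mc)
nu = 1.04 * 1000 / (2 * 5184)
nu = 1040.0 / 10368
nu = 0.1003 mol/L

0.1003 mol/L


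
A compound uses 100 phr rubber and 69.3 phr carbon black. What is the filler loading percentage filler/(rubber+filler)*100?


Filler % = filler / (rubber + filler) * 100
= 69.3 / (100 + 69.3) * 100
= 69.3 / 169.3 * 100
= 40.93%

40.93%


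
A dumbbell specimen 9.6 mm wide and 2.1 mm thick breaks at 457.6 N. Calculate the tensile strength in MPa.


Area = width * thickness = 9.6 * 2.1 = 20.16 mm^2
TS = force / area = 457.6 / 20.16 = 22.7 MPa

22.7 MPa


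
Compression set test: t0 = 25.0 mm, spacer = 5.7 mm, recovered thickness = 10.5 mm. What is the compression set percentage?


CS = (t0 - recovered) / (t0 - ts) * 100
= (25.0 - 10.5) / (25.0 - 5.7) * 100
= 14.5 / 19.3 * 100
= 75.1%

75.1%


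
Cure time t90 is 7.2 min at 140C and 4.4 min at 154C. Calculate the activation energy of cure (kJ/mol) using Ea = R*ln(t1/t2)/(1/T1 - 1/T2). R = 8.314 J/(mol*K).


T1 = 413.15 K, T2 = 427.15 K
1/T1 - 1/T2 = 7.9330e-05
ln(t1/t2) = ln(7.2/4.4) = 0.4925
Ea = 8.314 * 0.4925 / 7.9330e-05 = 51612.5897 J/mol
Ea = 51.61 kJ/mol

51.61 kJ/mol


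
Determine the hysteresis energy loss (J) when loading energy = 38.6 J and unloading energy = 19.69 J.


Hysteresis loss = loading - unloading
= 38.6 - 19.69
= 18.91 J

18.91 J


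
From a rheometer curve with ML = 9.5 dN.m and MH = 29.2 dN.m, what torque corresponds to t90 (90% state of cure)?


M90 = ML + 0.9 * (MH - ML)
M90 = 9.5 + 0.9 * (29.2 - 9.5)
M90 = 9.5 + 0.9 * 19.7
M90 = 27.23 dN.m

27.23 dN.m


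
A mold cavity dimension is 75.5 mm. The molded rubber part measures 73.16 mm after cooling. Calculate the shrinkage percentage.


Shrinkage = (mold - part) / mold * 100
= (75.5 - 73.16) / 75.5 * 100
= 2.34 / 75.5 * 100
= 3.1%

3.1%


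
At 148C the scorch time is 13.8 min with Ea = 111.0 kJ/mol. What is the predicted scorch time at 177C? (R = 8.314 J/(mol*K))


Convert temperatures: T1 = 148 + 273.15 = 421.15 K, T2 = 177 + 273.15 = 450.15 K
ts2_new = 13.8 * exp(111000 / 8.314 * (1/450.15 - 1/421.15))
1/T2 - 1/T1 = -1.5297e-04
ts2_new = 1.79 min

1.79 min


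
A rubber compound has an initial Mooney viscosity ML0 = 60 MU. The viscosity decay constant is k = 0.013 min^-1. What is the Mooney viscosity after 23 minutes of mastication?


ML = ML0 * exp(-k * t)
ML = 60 * exp(-0.013 * 23)
ML = 60 * 0.7416
ML = 44.49 MU

44.49 MU


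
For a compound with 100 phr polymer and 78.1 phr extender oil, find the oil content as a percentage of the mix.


Oil % = oil / (100 + oil) * 100
= 78.1 / (100 + 78.1) * 100
= 78.1 / 178.1 * 100
= 43.85%

43.85%


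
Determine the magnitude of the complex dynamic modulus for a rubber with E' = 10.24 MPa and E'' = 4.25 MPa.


|E*| = sqrt(E'^2 + E''^2)
= sqrt(10.24^2 + 4.25^2)
= sqrt(104.8576 + 18.0625)
= 11.087 MPa

11.087 MPa


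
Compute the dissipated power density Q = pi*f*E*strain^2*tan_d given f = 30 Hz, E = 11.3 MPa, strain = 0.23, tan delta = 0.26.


Q = pi * f * E * strain^2 * tan_d
= pi * 30 * 11.3 * 0.23^2 * 0.26
= pi * 30 * 11.3 * 0.0529 * 0.26
= 14.6480

Q = 14.6480


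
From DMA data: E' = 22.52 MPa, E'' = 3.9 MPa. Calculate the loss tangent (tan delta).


tan delta = E'' / E'
= 3.9 / 22.52
= 0.1732

tan delta = 0.1732


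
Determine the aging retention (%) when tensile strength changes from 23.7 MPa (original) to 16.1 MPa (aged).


Retention = aged / original * 100
= 16.1 / 23.7 * 100
= 67.9%

67.9%


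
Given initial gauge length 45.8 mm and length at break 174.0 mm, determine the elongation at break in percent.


Elongation = (Lf - L0) / L0 * 100
= (174.0 - 45.8) / 45.8 * 100
= 128.2 / 45.8 * 100
= 279.9%

279.9%


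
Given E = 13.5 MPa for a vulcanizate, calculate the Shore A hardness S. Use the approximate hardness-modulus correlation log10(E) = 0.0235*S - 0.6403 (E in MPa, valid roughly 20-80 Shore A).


log10(E) = 0.0235*S - 0.6403  =>  S = (log10(E) + 0.6403) / 0.0235
log10(13.5) = 1.130334
S = (1.130334 + 0.6403) / 0.0235 = 1.770634 / 0.0235
S = 75.3

Shore A = 75.3


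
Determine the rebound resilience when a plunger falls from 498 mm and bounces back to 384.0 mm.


Resilience = h_rebound / h_drop * 100
= 384.0 / 498 * 100
= 77.1%

77.1%


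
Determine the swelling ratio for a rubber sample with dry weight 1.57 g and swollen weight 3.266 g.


Q = W_swollen / W_dry
Q = 3.266 / 1.57
Q = 2.08

Q = 2.08
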